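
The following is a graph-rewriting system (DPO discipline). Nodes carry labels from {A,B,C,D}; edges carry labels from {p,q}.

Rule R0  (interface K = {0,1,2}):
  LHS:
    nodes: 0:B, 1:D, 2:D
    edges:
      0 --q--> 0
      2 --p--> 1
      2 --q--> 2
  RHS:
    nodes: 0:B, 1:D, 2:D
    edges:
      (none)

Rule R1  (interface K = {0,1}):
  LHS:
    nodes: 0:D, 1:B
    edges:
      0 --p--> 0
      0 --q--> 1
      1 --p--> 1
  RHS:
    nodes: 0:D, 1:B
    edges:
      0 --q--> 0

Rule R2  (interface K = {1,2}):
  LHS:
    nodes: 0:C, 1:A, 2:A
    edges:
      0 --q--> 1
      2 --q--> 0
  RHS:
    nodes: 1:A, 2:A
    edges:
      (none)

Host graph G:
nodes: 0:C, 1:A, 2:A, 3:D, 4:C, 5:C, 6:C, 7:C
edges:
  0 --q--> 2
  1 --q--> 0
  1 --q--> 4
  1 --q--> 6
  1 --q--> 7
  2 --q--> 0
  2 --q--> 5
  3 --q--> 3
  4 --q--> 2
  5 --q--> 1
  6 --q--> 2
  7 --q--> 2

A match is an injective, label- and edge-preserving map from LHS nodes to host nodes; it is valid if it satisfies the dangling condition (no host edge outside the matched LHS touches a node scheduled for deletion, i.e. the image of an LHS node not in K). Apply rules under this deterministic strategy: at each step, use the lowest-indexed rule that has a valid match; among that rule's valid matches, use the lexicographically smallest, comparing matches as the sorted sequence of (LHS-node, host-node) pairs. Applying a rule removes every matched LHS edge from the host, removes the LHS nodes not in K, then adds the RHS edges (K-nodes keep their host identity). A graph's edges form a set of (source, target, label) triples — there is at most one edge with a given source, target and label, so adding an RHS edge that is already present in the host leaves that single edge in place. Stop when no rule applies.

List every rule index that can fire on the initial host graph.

Answer: [R2]

Derivation:
R0: no valid match — LHS pattern not found
R1: no valid match — LHS pattern not found
R2: 4 valid matches — {0↦4, 1↦2, 2↦1}, {0↦5, 1↦1, 2↦2}, {0↦6, 1↦2, 2↦1} (+1 more)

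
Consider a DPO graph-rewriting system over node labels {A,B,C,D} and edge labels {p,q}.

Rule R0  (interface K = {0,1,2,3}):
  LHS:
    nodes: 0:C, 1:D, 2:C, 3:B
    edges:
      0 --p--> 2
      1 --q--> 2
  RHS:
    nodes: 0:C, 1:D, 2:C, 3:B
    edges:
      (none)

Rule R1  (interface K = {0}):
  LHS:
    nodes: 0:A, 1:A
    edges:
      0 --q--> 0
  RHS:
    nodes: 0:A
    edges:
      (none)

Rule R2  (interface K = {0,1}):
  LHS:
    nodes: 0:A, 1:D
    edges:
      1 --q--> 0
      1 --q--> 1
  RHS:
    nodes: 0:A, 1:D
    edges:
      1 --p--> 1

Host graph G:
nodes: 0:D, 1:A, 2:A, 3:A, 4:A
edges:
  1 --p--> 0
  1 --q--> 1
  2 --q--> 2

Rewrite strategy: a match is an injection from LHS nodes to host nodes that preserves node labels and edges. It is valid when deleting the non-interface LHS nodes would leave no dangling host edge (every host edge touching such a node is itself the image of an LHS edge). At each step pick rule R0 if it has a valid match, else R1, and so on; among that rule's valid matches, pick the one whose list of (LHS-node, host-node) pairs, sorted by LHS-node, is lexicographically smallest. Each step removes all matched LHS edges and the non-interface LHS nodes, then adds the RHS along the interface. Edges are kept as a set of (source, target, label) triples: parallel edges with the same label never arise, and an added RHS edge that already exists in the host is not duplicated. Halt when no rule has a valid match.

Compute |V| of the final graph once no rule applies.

initial: |V|=5 |E|=3  E = 1-p->0 1-q->1 2-q->2
step 1: apply R1 at {0↦1, 1↦3}  → |V|=4 |E|=2  E = 1-p->0 2-q->2
step 2: apply R1 at {0↦2, 1↦4}  → |V|=3 |E|=1  E = 1-p->0
normal form: no rule applies after step 2
NF nodes: {0:D, 1:A, 2:A}

Answer: 3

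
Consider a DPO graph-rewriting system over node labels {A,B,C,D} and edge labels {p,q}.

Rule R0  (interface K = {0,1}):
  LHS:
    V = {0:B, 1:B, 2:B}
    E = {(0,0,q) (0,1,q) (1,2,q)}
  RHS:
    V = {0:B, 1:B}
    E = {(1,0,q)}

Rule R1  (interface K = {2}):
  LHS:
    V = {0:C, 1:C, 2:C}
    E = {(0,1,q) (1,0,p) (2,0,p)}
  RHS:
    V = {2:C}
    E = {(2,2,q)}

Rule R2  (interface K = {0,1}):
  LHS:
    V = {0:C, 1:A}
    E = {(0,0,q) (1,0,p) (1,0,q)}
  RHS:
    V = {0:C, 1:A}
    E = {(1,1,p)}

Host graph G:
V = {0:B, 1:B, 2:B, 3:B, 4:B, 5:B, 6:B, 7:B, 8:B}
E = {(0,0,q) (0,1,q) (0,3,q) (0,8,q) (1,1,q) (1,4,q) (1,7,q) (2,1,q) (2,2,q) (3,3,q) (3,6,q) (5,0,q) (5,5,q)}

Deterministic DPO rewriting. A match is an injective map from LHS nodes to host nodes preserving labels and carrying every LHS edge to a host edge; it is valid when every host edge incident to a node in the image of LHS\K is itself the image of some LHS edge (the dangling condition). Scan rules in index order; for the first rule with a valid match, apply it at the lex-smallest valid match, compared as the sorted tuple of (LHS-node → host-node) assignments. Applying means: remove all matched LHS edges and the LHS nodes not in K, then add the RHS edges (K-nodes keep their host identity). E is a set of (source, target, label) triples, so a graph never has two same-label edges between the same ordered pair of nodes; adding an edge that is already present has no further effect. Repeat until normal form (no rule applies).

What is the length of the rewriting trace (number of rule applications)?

Answer: 3

Derivation:
[0] host  ⇒  9 nodes, 13 edges  {0-q->0 0-q->1 0-q->3 0-q->8 1-q->1 1-q->4 1-q->7 2-q->1 2-q->2 3-q->3 3-q->6 5-q->0 5-q->5}
[1] R0 @ {0↦0, 1↦1, 2↦4}  ⇒  8 nodes, 11 edges  {0-q->3 0-q->8 1-q->0 1-q->1 1-q->7 2-q->1 2-q->2 3-q->3 3-q->6 5-q->0 5-q->5}
[2] R0 @ {0↦1, 1↦0, 2↦8}  ⇒  7 nodes, 9 edges  {0-q->1 0-q->3 1-q->7 2-q->1 2-q->2 3-q->3 3-q->6 5-q->0 5-q->5}
[3] R0 @ {0↦2, 1↦1, 2↦7}  ⇒  6 nodes, 7 edges  {0-q->1 0-q->3 1-q->2 3-q->3 3-q->6 5-q->0 5-q->5}
final graph: no rule applies after step 3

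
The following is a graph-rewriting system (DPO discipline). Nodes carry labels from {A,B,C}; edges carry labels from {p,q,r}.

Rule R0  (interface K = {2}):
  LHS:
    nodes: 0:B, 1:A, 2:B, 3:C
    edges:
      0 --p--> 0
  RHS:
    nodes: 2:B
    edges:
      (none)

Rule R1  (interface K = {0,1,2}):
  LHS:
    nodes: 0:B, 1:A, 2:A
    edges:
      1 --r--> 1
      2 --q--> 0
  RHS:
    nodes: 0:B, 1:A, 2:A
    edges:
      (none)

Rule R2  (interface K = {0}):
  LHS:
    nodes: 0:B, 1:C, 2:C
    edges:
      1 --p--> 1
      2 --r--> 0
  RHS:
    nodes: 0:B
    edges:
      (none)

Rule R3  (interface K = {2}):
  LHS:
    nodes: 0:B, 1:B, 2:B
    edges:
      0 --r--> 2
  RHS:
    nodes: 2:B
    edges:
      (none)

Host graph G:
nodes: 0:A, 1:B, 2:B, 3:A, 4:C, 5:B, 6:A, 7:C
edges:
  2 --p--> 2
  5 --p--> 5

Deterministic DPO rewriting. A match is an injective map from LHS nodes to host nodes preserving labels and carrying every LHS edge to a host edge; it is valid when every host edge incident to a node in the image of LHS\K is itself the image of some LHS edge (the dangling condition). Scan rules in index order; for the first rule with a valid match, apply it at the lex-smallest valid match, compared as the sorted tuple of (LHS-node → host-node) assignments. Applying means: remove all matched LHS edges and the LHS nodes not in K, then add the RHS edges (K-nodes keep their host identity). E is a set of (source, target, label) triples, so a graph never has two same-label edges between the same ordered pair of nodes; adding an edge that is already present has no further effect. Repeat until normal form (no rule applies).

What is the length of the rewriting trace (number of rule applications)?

start.  V:8 E:2  edges: 2-p->2 5-p->5
1. fire R0 via {0↦2, 1↦0, 2↦1, 3↦4}  →  V:5 E:1  edges: 5-p->5
2. fire R0 via {0↦5, 1↦3, 2↦1, 3↦7}  →  V:2 E:0  edges: ∅
normal form: no rule applies after step 2

Answer: 2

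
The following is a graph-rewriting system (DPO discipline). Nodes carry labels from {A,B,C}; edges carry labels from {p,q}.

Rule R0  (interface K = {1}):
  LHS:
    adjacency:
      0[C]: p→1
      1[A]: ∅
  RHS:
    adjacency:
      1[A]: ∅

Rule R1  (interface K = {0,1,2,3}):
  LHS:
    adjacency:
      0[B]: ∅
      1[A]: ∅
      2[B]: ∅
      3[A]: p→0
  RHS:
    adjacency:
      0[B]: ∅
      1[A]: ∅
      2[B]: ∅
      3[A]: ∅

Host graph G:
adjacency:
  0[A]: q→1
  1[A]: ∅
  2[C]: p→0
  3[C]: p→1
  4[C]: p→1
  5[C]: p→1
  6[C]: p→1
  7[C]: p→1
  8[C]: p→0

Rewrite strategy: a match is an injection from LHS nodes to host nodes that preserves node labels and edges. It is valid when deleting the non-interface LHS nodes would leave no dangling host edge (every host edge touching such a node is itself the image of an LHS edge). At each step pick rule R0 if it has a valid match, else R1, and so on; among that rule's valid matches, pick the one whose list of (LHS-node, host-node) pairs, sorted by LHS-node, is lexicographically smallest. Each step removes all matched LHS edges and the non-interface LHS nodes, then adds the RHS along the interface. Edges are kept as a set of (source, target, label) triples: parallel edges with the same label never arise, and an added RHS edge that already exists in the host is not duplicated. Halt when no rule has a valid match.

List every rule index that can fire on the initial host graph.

R0: 7 valid matches — {0↦2, 1↦0}, {0↦3, 1↦1}, {0↦4, 1↦1} (+4 more)
R1: no valid match — LHS pattern not found

Answer: [R0]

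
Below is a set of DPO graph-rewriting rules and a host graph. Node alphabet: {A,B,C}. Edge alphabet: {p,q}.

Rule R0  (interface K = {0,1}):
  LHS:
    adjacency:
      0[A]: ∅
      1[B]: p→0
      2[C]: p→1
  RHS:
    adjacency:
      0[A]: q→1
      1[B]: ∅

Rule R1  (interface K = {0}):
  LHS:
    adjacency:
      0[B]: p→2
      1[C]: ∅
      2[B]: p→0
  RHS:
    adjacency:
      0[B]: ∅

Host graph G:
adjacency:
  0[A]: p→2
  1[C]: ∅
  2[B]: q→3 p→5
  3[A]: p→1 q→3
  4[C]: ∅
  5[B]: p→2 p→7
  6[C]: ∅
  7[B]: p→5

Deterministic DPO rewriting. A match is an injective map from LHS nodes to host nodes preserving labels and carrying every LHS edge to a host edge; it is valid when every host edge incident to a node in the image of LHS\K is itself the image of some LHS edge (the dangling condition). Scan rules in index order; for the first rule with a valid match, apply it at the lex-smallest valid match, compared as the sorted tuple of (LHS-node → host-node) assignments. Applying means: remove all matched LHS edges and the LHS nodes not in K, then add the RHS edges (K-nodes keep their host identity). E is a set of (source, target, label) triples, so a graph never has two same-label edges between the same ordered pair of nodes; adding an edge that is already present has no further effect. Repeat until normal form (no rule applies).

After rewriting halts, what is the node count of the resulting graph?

[0] host  ⇒  8 nodes, 8 edges  {0-p->2 2-q->3 2-p->5 3-p->1 3-q->3 5-p->2 5-p->7 7-p->5}
[1] R1 @ {0↦5, 1↦4, 2↦7}  ⇒  6 nodes, 6 edges  {0-p->2 2-q->3 2-p->5 3-p->1 3-q->3 5-p->2}
[2] R1 @ {0↦2, 1↦6, 2↦5}  ⇒  4 nodes, 4 edges  {0-p->2 2-q->3 3-p->1 3-q->3}
normal form: no rule applies after step 2
NF nodes: {0:A, 1:C, 2:B, 3:A}

Answer: 4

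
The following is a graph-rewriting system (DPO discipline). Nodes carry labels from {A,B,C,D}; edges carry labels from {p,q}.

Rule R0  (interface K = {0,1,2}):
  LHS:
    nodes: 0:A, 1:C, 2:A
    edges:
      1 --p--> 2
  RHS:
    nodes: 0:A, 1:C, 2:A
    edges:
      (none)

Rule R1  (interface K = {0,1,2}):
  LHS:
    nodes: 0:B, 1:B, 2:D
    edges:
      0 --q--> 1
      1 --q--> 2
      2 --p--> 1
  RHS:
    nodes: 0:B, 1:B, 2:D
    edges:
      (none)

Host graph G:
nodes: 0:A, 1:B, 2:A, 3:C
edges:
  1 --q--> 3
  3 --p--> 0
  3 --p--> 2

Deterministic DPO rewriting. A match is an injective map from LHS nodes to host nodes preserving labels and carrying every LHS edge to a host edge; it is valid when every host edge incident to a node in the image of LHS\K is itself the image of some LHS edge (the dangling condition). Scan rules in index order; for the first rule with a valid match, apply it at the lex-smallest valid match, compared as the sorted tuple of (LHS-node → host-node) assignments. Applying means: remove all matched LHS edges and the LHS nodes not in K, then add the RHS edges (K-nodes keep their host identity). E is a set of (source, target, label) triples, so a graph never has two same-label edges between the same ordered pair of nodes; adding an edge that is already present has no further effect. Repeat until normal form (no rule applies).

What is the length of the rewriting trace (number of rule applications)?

initial: |V|=4 |E|=3  E = 1-q->3 3-p->0 3-p->2
step 1: apply R0 at {0↦0, 1↦3, 2↦2}  → |V|=4 |E|=2  E = 1-q->3 3-p->0
step 2: apply R0 at {0↦2, 1↦3, 2↦0}  → |V|=4 |E|=1  E = 1-q->3
normal form: no rule applies after step 2

Answer: 2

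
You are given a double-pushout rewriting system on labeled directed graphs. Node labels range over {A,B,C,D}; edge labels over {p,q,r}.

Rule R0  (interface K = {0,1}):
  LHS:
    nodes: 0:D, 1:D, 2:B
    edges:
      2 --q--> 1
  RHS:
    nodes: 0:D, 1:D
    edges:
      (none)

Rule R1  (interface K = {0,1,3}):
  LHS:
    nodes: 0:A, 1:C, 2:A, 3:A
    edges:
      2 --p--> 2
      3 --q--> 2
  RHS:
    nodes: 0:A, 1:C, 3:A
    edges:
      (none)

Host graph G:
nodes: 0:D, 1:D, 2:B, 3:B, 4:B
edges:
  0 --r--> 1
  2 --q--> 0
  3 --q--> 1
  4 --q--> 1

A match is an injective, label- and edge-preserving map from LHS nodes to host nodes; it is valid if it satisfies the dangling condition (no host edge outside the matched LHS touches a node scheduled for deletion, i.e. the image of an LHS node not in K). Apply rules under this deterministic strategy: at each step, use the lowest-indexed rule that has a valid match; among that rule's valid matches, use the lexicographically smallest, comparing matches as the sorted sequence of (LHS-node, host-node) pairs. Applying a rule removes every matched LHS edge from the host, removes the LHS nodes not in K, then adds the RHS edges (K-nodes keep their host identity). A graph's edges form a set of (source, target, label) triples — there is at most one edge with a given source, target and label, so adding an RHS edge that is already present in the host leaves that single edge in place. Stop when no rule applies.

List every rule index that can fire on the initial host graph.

R0: 3 valid matches — {0↦0, 1↦1, 2↦3}, {0↦0, 1↦1, 2↦4}, {0↦1, 1↦0, 2↦2}
R1: no valid match — LHS pattern not found

Answer: [R0]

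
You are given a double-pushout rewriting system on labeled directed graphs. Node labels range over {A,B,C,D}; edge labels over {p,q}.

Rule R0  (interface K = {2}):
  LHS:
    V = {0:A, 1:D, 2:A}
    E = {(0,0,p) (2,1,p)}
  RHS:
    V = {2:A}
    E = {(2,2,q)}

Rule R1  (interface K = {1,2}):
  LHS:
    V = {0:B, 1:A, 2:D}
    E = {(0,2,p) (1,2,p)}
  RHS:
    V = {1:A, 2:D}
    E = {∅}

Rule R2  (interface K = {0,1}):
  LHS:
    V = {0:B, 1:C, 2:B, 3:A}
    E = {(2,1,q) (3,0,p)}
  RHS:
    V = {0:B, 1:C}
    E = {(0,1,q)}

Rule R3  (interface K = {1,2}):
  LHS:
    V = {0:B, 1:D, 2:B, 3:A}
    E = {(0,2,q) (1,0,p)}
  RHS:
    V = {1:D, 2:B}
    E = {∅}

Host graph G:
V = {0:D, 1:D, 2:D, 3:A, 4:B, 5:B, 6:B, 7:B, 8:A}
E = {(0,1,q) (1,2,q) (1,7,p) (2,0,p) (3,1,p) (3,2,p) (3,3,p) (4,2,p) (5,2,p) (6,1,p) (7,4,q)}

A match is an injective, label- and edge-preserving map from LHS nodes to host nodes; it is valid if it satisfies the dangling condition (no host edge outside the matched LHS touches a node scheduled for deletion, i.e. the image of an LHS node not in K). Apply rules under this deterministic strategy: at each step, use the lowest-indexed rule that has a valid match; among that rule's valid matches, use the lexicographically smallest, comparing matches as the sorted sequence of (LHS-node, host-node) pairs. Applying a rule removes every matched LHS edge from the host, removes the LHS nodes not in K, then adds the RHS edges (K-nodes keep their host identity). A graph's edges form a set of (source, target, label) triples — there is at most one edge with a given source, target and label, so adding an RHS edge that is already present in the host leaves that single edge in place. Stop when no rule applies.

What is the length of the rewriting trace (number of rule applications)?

initial: |V|=9 |E|=11  E = 0-q->1 1-q->2 1-p->7 2-p->0 3-p->1 3-p->2 3-p->3 4-p->2 5-p->2 6-p->1 7-q->4
step 1: apply R1 at {0↦5, 1↦3, 2↦2}  → |V|=8 |E|=9  E = 0-q->1 1-q->2 1-p->7 2-p->0 3-p->1 3-p->3 4-p->2 6-p->1 7-q->4
step 2: apply R1 at {0↦6, 1↦3, 2↦1}  → |V|=7 |E|=7  E = 0-q->1 1-q->2 1-p->7 2-p->0 3-p->3 4-p->2 7-q->4
step 3: apply R3 at {0↦7, 1↦1, 2↦4, 3↦8}  → |V|=5 |E|=5  E = 0-q->1 1-q->2 2-p->0 3-p->3 4-p->2
halt: no rule applies after step 3

Answer: 3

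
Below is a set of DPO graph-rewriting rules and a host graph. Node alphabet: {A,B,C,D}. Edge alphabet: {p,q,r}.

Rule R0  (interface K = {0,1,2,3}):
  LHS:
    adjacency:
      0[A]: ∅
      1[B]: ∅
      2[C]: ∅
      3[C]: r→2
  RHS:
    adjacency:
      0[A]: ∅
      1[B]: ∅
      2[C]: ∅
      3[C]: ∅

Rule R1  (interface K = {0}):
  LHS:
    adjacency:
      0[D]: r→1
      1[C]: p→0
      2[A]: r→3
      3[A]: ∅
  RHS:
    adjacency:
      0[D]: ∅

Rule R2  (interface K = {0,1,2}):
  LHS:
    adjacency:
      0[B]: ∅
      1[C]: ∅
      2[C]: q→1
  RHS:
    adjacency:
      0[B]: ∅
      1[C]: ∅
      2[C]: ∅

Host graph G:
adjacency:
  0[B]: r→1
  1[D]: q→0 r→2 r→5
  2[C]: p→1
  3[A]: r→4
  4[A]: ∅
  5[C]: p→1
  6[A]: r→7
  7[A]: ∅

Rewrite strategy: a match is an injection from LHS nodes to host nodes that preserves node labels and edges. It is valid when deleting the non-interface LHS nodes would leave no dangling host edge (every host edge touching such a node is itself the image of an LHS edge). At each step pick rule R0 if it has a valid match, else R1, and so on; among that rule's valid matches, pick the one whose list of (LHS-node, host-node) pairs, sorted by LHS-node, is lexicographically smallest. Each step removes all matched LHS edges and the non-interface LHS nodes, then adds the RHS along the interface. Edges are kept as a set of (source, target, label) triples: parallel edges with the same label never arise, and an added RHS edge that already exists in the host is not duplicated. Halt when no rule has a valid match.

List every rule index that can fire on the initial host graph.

R0: no valid match — LHS pattern not found
R1: 4 valid matches — {0↦1, 1↦2, 2↦3, 3↦4}, {0↦1, 1↦2, 2↦6, 3↦7}, {0↦1, 1↦5, 2↦3, 3↦4} (+1 more)
R2: no valid match — LHS pattern not found

Answer: [R1]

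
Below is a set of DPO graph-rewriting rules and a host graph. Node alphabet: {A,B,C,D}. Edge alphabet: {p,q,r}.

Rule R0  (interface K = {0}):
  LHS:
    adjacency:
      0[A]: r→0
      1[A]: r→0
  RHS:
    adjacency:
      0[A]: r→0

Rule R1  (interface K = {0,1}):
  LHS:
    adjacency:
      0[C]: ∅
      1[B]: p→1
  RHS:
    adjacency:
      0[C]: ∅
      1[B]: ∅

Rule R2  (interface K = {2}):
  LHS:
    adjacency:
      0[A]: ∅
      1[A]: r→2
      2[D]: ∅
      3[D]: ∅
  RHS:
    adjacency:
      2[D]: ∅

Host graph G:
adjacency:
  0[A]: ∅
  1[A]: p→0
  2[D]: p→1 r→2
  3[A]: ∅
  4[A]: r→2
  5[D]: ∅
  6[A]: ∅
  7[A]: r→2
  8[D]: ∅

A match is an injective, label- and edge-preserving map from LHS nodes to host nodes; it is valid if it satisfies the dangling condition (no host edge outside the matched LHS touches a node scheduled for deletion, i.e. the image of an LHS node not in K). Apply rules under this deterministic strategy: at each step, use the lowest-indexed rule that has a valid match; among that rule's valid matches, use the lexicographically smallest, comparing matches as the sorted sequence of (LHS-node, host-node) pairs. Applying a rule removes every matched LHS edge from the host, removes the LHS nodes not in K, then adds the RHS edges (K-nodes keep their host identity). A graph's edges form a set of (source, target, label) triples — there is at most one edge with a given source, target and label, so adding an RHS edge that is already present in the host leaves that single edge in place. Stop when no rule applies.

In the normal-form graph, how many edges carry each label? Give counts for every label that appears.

start.  V:9 E:5  edges: 1-p->0 2-p->1 2-r->2 4-r->2 7-r->2
1. fire R2 via {0↦3, 1↦4, 2↦2, 3↦5}  →  V:6 E:4  edges: 1-p->0 2-p->1 2-r->2 7-r->2
2. fire R2 via {0↦6, 1↦7, 2↦2, 3↦8}  →  V:3 E:3  edges: 1-p->0 2-p->1 2-r->2
normal form: no rule applies after step 2
NF edges: [(1, 0, 'p'), (2, 1, 'p'), (2, 2, 'r')]

Answer: p:2 r:1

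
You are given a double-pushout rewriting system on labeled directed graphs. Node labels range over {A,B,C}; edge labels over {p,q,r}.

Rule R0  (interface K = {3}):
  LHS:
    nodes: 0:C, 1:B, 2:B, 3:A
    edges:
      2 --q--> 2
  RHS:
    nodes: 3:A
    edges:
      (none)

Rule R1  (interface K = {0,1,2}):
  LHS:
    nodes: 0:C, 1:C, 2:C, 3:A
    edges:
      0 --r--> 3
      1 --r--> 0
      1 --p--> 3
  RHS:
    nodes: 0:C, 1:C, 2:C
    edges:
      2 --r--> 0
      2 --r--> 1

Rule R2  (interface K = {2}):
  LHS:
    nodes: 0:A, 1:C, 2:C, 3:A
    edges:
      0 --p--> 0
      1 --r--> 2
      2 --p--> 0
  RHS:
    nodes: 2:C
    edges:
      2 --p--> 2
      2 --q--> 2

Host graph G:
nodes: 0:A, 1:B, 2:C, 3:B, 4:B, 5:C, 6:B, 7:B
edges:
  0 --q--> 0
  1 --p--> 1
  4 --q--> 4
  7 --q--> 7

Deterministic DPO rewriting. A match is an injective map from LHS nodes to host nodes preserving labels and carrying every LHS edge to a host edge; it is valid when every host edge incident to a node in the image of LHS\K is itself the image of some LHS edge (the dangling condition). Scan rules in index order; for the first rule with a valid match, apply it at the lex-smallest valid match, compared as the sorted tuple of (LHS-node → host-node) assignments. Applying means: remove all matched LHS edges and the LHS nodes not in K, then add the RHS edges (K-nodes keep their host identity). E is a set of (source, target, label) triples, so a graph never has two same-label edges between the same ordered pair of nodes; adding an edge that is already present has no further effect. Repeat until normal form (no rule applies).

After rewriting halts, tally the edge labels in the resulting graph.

Answer: p:1 q:1

Derivation:
[0] host  ⇒  8 nodes, 4 edges  {0-q->0 1-p->1 4-q->4 7-q->7}
[1] R0 @ {0↦2, 1↦3, 2↦4, 3↦0}  ⇒  5 nodes, 3 edges  {0-q->0 1-p->1 7-q->7}
[2] R0 @ {0↦5, 1↦6, 2↦7, 3↦0}  ⇒  2 nodes, 2 edges  {0-q->0 1-p->1}
halt: no rule applies after step 2
NF edges: [(0, 0, 'q'), (1, 1, 'p')]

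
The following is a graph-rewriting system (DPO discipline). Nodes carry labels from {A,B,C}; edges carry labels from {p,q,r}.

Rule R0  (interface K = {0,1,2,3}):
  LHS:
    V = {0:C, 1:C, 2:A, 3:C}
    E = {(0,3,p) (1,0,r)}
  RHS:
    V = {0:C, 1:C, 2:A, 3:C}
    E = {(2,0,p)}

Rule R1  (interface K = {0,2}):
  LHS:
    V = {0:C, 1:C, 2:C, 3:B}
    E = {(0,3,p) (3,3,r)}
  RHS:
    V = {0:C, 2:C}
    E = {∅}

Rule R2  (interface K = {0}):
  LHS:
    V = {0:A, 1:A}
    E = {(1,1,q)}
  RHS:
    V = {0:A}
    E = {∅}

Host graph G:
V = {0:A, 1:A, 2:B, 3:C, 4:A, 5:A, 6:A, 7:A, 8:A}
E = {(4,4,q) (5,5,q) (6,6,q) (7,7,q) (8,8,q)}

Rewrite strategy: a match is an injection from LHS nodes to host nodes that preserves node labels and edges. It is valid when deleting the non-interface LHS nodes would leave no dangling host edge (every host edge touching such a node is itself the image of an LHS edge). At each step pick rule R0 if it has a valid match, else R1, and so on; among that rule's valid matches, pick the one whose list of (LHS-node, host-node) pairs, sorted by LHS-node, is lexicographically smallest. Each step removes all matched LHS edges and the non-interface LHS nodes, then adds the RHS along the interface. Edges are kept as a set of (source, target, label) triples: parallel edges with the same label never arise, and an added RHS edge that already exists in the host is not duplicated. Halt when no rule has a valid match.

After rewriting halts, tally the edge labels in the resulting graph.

start.  V:9 E:5  edges: 4-q->4 5-q->5 6-q->6 7-q->7 8-q->8
1. fire R2 via {0↦0, 1↦4}  →  V:8 E:4  edges: 5-q->5 6-q->6 7-q->7 8-q->8
2. fire R2 via {0↦0, 1↦5}  →  V:7 E:3  edges: 6-q->6 7-q->7 8-q->8
3. fire R2 via {0↦0, 1↦6}  →  V:6 E:2  edges: 7-q->7 8-q->8
4. fire R2 via {0↦0, 1↦7}  →  V:5 E:1  edges: 8-q->8
5. fire R2 via {0↦0, 1↦8}  →  V:4 E:0  edges: ∅
normal form: no rule applies after step 5
NF edges: []

Answer: (no edges)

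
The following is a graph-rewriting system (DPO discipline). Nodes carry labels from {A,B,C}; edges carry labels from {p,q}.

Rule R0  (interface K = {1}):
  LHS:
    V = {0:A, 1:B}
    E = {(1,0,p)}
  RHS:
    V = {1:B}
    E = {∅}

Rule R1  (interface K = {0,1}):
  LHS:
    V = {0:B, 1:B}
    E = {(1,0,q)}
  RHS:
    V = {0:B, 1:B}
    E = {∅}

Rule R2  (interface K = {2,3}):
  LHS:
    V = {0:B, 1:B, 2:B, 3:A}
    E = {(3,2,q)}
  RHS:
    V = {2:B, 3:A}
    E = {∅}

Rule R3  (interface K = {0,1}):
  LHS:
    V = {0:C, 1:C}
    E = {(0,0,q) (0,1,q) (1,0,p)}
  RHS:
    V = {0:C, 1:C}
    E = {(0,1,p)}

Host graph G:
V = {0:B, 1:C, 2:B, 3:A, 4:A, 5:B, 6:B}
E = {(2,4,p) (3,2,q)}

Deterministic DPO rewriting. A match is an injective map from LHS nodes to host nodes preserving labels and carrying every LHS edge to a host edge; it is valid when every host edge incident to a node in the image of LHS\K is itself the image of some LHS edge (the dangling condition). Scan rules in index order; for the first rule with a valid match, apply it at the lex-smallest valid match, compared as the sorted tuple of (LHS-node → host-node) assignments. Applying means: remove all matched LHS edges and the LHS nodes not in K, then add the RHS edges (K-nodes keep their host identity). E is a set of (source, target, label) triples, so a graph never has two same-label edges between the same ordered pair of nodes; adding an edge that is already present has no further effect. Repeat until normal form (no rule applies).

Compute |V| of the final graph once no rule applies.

Answer: 4

Steps:
[0] host  ⇒  7 nodes, 2 edges  {2-p->4 3-q->2}
[1] R0 @ {0↦4, 1↦2}  ⇒  6 nodes, 1 edges  {3-q->2}
[2] R2 @ {0↦0, 1↦5, 2↦2, 3↦3}  ⇒  4 nodes, 0 edges  {∅}
normal form: no rule applies after step 2
NF nodes: {1:C, 2:B, 3:A, 6:B}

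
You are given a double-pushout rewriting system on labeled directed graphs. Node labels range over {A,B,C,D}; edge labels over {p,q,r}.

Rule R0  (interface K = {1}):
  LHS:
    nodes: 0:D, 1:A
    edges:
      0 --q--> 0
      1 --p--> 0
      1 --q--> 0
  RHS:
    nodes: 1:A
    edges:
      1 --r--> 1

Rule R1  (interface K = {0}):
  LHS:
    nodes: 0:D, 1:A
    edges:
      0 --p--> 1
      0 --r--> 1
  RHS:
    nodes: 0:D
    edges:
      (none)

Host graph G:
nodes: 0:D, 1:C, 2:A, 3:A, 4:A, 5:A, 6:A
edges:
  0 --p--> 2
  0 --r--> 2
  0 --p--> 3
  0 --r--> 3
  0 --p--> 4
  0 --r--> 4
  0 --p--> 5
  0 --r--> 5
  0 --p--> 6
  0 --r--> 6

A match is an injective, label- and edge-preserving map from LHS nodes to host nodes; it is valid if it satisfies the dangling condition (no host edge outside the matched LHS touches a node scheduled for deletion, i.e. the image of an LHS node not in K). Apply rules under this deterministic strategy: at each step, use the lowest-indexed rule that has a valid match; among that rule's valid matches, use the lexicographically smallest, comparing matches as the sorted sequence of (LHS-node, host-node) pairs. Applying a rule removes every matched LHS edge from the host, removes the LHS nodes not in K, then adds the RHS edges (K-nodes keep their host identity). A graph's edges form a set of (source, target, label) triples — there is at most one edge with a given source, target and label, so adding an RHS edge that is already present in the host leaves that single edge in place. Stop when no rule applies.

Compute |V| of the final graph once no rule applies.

Answer: 2

Derivation:
initial: |V|=7 |E|=10  E = 0-p->2 0-r->2 0-p->3 0-r->3 0-p->4 0-r->4 0-p->5 0-r->5 0-p->6 0-r->6
step 1: apply R1 at {0↦0, 1↦2}  → |V|=6 |E|=8  E = 0-p->3 0-r->3 0-p->4 0-r->4 0-p->5 0-r->5 0-p->6 0-r->6
step 2: apply R1 at {0↦0, 1↦3}  → |V|=5 |E|=6  E = 0-p->4 0-r->4 0-p->5 0-r->5 0-p->6 0-r->6
step 3: apply R1 at {0↦0, 1↦4}  → |V|=4 |E|=4  E = 0-p->5 0-r->5 0-p->6 0-r->6
step 4: apply R1 at {0↦0, 1↦5}  → |V|=3 |E|=2  E = 0-p->6 0-r->6
step 5: apply R1 at {0↦0, 1↦6}  → |V|=2 |E|=0  E = ∅
normal form: no rule applies after step 5
NF nodes: {0:D, 1:C}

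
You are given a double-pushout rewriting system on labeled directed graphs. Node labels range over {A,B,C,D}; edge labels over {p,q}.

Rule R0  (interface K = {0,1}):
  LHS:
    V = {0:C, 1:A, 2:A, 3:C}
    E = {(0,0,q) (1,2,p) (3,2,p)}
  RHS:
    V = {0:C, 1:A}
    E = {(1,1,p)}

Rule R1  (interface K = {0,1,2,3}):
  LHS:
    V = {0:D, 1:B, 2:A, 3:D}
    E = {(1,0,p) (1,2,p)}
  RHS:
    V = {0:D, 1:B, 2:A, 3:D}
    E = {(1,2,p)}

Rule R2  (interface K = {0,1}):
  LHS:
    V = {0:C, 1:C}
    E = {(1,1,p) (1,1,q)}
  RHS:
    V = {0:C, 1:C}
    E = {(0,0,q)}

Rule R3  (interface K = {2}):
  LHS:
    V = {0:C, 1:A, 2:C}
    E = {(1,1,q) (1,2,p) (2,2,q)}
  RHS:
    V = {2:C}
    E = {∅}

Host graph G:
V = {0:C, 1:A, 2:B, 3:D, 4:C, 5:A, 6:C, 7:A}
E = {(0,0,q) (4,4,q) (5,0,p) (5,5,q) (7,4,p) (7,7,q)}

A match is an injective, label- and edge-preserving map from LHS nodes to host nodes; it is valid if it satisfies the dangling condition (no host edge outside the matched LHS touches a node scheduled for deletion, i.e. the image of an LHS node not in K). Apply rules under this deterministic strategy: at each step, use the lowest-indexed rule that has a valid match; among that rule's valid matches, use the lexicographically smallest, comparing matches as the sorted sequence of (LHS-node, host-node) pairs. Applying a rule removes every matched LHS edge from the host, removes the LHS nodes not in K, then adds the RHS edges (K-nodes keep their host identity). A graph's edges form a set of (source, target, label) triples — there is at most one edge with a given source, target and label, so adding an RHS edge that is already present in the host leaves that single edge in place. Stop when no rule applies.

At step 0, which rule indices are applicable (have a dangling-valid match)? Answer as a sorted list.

R0: no valid match — LHS pattern not found
R1: no valid match — LHS pattern not found
R2: no valid match — LHS pattern not found
R3: 2 valid matches — {0↦6, 1↦5, 2↦0}, {0↦6, 1↦7, 2↦4}

Answer: [R3]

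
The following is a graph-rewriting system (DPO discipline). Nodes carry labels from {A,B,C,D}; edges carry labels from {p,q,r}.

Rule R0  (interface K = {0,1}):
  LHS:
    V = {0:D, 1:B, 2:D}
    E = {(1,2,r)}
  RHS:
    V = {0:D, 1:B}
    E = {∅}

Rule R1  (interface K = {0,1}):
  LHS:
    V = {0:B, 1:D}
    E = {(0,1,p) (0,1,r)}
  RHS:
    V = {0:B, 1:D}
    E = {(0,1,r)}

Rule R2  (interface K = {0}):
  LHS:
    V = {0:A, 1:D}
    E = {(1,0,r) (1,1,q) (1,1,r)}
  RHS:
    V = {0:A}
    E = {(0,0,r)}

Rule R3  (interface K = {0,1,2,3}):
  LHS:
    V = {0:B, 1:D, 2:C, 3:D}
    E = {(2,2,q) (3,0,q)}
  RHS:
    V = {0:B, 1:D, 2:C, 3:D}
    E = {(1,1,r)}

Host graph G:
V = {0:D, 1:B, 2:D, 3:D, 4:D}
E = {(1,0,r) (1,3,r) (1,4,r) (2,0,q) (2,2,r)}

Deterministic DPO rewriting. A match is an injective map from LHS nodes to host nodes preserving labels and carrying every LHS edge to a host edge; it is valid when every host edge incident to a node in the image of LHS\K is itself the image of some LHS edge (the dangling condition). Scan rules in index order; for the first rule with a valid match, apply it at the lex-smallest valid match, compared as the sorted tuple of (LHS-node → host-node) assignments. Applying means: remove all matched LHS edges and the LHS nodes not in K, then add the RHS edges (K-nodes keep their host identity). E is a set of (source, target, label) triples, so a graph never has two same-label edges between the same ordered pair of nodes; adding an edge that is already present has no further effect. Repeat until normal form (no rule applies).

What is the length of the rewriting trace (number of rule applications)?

Answer: 2

Steps:
start.  V:5 E:5  edges: 1-r->0 1-r->3 1-r->4 2-q->0 2-r->2
1. fire R0 via {0↦0, 1↦1, 2↦3}  →  V:4 E:4  edges: 1-r->0 1-r->4 2-q->0 2-r->2
2. fire R0 via {0↦0, 1↦1, 2↦4}  →  V:3 E:3  edges: 1-r->0 2-q->0 2-r->2
normal form: no rule applies after step 2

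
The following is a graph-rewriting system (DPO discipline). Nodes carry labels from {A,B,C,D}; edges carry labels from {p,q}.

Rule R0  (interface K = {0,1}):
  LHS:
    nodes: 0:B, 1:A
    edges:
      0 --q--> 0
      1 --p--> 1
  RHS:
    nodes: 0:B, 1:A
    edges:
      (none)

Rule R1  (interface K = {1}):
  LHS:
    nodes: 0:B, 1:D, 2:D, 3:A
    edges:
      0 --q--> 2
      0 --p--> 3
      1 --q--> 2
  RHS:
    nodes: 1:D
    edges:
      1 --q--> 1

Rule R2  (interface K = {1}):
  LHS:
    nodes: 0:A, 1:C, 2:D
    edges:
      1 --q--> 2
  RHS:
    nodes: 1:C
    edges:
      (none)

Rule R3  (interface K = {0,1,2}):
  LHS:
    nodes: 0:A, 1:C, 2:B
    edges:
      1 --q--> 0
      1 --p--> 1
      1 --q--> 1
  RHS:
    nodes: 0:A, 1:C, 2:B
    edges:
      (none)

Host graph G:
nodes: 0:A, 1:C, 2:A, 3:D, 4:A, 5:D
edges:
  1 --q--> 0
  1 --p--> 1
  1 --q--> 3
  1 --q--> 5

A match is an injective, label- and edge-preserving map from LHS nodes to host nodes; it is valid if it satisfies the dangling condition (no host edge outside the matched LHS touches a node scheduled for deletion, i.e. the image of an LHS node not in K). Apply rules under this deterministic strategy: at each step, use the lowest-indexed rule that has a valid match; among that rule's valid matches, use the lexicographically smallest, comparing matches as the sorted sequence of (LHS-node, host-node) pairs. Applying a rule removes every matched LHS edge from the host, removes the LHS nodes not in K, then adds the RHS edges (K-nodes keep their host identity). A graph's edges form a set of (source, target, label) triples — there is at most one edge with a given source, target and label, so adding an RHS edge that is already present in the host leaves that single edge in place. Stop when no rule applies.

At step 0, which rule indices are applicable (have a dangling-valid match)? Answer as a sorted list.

Answer: [R2]

Rewrite trace:
R0: no valid match — LHS pattern not found
R1: no valid match — LHS pattern not found
R2: 4 valid matches — {0↦2, 1↦1, 2↦3}, {0↦2, 1↦1, 2↦5}, {0↦4, 1↦1, 2↦3} (+1 more)
R3: no valid match — LHS pattern not found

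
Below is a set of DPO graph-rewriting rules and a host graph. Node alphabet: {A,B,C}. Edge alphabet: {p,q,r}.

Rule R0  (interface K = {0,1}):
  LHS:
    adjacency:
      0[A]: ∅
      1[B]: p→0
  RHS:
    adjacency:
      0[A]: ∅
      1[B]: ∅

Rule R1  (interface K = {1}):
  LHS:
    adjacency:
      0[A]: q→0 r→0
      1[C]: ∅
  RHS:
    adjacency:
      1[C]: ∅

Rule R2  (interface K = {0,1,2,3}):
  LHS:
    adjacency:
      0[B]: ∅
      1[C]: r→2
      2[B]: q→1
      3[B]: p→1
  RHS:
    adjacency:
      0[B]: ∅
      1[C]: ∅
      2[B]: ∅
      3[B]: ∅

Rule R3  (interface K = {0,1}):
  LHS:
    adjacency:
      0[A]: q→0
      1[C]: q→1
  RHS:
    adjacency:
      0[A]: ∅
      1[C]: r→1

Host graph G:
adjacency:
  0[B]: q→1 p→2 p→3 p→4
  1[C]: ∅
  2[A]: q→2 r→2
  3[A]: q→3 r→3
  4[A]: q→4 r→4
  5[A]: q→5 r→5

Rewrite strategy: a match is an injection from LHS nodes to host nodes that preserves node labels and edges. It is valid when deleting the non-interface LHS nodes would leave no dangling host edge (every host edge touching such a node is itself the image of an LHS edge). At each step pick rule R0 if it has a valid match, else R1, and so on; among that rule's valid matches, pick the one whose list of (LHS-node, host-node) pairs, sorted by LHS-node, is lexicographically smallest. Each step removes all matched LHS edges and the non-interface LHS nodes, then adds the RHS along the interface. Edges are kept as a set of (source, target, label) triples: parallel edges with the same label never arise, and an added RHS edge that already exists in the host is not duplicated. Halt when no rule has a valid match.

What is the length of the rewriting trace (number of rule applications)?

Answer: 7

Derivation:
initial: |V|=6 |E|=12  E = 0-q->1 0-p->2 0-p->3 0-p->4 2-q->2 2-r->2 3-q->3 3-r->3 4-q->4 4-r->4 5-q->5 5-r->5
step 1: apply R0 at {0↦2, 1↦0}  → |V|=6 |E|=11  E = 0-q->1 0-p->3 0-p->4 2-q->2 2-r->2 3-q->3 3-r->3 4-q->4 4-r->4 5-q->5 5-r->5
step 2: apply R0 at {0↦3, 1↦0}  → |V|=6 |E|=10  E = 0-q->1 0-p->4 2-q->2 2-r->2 3-q->3 3-r->3 4-q->4 4-r->4 5-q->5 5-r->5
step 3: apply R0 at {0↦4, 1↦0}  → |V|=6 |E|=9  E = 0-q->1 2-q->2 2-r->2 3-q->3 3-r->3 4-q->4 4-r->4 5-q->5 5-r->5
step 4: apply R1 at {0↦2, 1↦1}  → |V|=5 |E|=7  E = 0-q->1 3-q->3 3-r->3 4-q->4 4-r->4 5-q->5 5-r->5
step 5: apply R1 at {0↦3, 1↦1}  → |V|=4 |E|=5  E = 0-q->1 4-q->4 4-r->4 5-q->5 5-r->5
step 6: apply R1 at {0↦4, 1↦1}  → |V|=3 |E|=3  E = 0-q->1 5-q->5 5-r->5
step 7: apply R1 at {0↦5, 1↦1}  → |V|=2 |E|=1  E = 0-q->1
final graph: no rule applies after step 7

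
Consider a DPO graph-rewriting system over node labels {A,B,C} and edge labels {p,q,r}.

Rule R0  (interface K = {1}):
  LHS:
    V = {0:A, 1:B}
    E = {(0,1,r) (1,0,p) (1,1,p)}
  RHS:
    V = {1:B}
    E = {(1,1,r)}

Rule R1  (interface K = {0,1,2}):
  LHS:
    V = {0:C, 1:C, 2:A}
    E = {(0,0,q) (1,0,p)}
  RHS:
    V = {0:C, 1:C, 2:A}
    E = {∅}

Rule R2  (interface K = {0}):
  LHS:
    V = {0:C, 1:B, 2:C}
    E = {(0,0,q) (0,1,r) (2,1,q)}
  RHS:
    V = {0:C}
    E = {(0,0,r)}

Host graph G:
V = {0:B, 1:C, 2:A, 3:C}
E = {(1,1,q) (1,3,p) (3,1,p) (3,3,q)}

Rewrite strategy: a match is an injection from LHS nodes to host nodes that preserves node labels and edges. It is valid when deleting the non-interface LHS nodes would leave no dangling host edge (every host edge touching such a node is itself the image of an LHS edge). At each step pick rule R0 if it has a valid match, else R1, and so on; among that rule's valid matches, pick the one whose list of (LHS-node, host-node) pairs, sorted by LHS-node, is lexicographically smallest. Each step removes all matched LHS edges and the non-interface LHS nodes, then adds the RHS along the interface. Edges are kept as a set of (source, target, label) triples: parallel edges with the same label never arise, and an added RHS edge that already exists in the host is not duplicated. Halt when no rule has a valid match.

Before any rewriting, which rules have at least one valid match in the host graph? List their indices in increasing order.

R0: no valid match — LHS pattern not found
R1: 2 valid matches — {0↦1, 1↦3, 2↦2}, {0↦3, 1↦1, 2↦2}
R2: no valid match — LHS pattern not found

Answer: [R1]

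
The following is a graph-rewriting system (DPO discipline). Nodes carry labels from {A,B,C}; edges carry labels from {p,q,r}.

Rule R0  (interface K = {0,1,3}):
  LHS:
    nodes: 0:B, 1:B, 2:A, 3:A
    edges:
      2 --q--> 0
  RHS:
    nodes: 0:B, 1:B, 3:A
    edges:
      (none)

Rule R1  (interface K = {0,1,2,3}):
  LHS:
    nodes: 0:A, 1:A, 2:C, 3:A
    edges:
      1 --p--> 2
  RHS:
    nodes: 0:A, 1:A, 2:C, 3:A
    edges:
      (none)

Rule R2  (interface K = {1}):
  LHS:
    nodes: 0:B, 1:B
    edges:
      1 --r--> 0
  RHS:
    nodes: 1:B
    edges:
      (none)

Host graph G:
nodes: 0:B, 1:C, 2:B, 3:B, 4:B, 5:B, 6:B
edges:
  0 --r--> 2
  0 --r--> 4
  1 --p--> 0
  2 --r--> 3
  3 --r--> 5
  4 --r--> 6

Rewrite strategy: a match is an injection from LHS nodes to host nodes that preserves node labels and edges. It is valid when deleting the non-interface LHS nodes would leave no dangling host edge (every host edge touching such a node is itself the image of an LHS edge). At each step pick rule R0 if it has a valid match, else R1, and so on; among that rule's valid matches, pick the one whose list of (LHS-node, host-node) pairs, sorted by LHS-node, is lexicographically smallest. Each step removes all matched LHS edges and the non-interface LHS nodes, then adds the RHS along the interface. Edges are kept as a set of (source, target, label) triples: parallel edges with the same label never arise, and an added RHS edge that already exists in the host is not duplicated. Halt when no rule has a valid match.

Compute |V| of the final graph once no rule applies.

Answer: 2

Steps:
start.  V:7 E:6  edges: 0-r->2 0-r->4 1-p->0 2-r->3 3-r->5 4-r->6
1. fire R2 via {0↦5, 1↦3}  →  V:6 E:5  edges: 0-r->2 0-r->4 1-p->0 2-r->3 4-r->6
2. fire R2 via {0↦3, 1↦2}  →  V:5 E:4  edges: 0-r->2 0-r->4 1-p->0 4-r->6
3. fire R2 via {0↦2, 1↦0}  →  V:4 E:3  edges: 0-r->4 1-p->0 4-r->6
4. fire R2 via {0↦6, 1↦4}  →  V:3 E:2  edges: 0-r->4 1-p->0
5. fire R2 via {0↦4, 1↦0}  →  V:2 E:1  edges: 1-p->0
final graph: no rule applies after step 5
NF nodes: {0:B, 1:C}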